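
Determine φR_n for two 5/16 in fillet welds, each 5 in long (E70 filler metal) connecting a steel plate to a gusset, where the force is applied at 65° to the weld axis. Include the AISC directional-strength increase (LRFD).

φR_n ≈ 99.6 kips

E70XX → F_EXX = 70 ksi.
t_e = 0.707 × 0.3125 = 0.2209 in; A_we = 0.2209 × 10 = 2.209 in².
Directional factor: 1.0 + 0.5 sin^1.5(65°) = 1.431.
F_nw = 0.6 × 70 × 1.431 = 60.12 ksi.
φR_n = 0.75 × 60.12 × 2.209 = 99.62 kips.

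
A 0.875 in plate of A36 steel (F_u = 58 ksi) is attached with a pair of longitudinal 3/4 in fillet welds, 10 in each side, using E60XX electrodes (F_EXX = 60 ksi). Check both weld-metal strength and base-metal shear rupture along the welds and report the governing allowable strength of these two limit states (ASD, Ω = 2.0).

t_e = 0.707 × 0.75 = 0.5302 in; L = 20 in.
Weld metal: R_n/Ω = (1/2.0) × 0.6 × 60 × 0.5302 × 20 = 190.9 kip.
Base metal (shear rupture): R_n/Ω = (1/2.0) × 0.6 × 58 × 0.875 × 20 = 304.5 kip.
Governing: weld metal.

R_n/Ω ≈ 191 kip (weld metal governs)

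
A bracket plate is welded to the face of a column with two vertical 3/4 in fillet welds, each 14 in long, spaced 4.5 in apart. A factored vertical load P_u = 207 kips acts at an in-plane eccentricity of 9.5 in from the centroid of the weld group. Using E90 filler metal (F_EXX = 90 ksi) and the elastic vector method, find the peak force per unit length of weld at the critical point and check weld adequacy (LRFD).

f_max ≈ 27.3 kip/in; NOT adequate

Total weld length L_w = 28 in. Treat welds as unit-width lines.
Polar moment about centroid: J = 2[d³/12 + d(b/2)²] = 2[14³/12 + 14×2.25²] = 599.1 in³.
Direct shear f_v = P/L_w = 207 / 28 = 7.393 kip/in (vertical).
Torsion M = P·e = 207 × 9.5 = 1966.5 kip·in.
Critical point at (x, y) = (2.25, 7) from centroid. f_tx = M·y/J = 22.98 kip/in; f_ty = M·x/J = 7.386 kip/in.
Resultant f_max = √[f_tx² + (f_v + f_ty)²] = √[22.98² + (7.393 + 7.386)²] = 27.32 kip/in.
Capacity per unit length: φr_n = 0.75 × 0.6 × 90 × (0.707 × 0.75) = 21.48 kip/in.
27.32 > 21.48 → NOT adequate.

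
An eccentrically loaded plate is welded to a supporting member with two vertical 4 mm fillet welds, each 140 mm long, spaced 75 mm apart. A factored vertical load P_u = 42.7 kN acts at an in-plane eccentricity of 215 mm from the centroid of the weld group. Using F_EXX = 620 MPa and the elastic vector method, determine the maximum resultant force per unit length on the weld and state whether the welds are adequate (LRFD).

Total weld length L_w = 280 mm. Treat welds as unit-width lines.
Polar moment about centroid: J = 2[d³/12 + d(b/2)²] = 2[140³/12 + 140×37.5²] = 851100 mm³.
Direct shear f_v = P/L_w = 42.7×10³ / 280 = 152.5 N/mm (vertical).
Torsion M = P·e = 42.7×10³ × 215 = 9180500 N·mm.
Critical point at (x, y) = (37.5, 70) from centroid. f_tx = M·y/J = 755.1 N/mm; f_ty = M·x/J = 404.5 N/mm.
Resultant f_max = √[f_tx² + (f_v + f_ty)²] = √[755.1² + (152.5 + 404.5)²] = 938.3 N/mm.
Capacity per unit length: φr_n = 0.75 × 0.6 × 620 × (0.707 × 4) = 789 N/mm.
938.3 > 789 → NOT adequate.

f_max ≈ 938 N/mm; NOT adequate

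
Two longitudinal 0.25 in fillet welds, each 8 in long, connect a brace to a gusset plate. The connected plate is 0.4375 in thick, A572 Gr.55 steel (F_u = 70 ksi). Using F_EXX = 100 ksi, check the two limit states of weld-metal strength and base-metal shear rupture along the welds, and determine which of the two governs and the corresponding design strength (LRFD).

φR_n ≈ 127 kip (weld metal governs)

t_e = 0.707 × 0.25 = 0.1767 in; L = 16 in.
Weld metal: φR_n = 0.75 × 0.6 × 100 × 0.1767 × 16 = 127.3 kip.
Base metal (shear rupture): φR_n = 0.75 × 0.6 × 70 × 0.4375 × 16 = 220.5 kip.
Governing: weld metal.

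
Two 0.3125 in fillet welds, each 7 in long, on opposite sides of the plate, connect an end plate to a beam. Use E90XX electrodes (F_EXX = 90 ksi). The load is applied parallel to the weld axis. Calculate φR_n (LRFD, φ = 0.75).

φR_n ≈ 125 kip

Effective throat t_e = 0.707 × 0.3125 = 0.2209 in.
Total length L = 14 in; A_we = 0.2209 × 14 = 3.093 in².
F_nw = 0.6 F_EXX = 0.6 × 90 = 54 ksi.
φR_n = 0.75 × 54 × 3.093 = 125.3 kip.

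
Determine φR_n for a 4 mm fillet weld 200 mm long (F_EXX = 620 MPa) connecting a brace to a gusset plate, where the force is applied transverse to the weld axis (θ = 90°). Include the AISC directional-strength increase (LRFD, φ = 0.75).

φR_n ≈ 237 kN

t_e = 0.707 × 4 = 2.828 mm; A_we = 2.828 × 200 = 565.6 mm².
Directional factor: 1.0 + 0.5 sin^1.5(90°) = 1.5.
F_nw = 0.6 × 620 × 1.5 = 558 MPa.
φR_n = 0.75 × 558 × 565.6 × 10⁻³ = 236.7 kN.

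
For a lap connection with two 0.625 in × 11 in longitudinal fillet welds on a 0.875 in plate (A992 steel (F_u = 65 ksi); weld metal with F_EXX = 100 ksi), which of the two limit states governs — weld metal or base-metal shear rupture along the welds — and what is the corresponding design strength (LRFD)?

t_e = 0.707 × 0.625 = 0.4419 in; L = 22 in.
Weld metal: φR_n = 0.75 × 0.6 × 100 × 0.4419 × 22 = 437.5 kip.
Base metal (shear rupture): φR_n = 0.75 × 0.6 × 65 × 0.875 × 22 = 563.1 kip.
Governing: weld metal.

φR_n ≈ 437 kip (weld metal governs)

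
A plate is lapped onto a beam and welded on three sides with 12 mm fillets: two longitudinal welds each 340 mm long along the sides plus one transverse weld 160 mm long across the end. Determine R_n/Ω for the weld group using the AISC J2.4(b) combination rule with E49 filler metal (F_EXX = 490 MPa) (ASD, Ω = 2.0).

R_n/Ω ≈ 1050 kN

t_e = 0.707 × 12 = 8.484 mm.
R_nwl = 0.6 × 490 × 8.484 × 680 × 10⁻³ = 1696 kN (longitudinal, 2 welds).
R_nwt = 0.6 × 490 × 8.484 × 160 × 10⁻³ = 399.1 kN (transverse, base value).
(i) R_nwl + R_nwt = 2095 kN; (ii) 0.85 R_nwl + 1.5 R_nwt = 2040 kN.
R_n = max = 2095 kN [governs: (i)]; R_n/Ω = 1048 kN.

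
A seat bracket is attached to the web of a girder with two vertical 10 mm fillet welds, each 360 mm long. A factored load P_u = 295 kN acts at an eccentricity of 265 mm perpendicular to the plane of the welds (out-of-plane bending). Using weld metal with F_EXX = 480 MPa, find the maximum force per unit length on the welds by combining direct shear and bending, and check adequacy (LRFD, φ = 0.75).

f_max ≈ 1860 N/mm; NOT adequate

L_w = 2 × 360 = 720 mm; section modulus (unit throat) S = 2 × L²/6 = 43200 mm².
Direct shear f_v = P/L_w = 295×10³/720 = 409.7 N/mm.
Moment M = P × e = 295×10³ × 265 = 78175000 N·mm; bending f_b = M/S = 1810 N/mm.
f_max = √(f_v² + f_b²) = √(409.7² + 1810²) = 1855 N/mm.
φr_n = 0.75 × 0.6 × 480 × (0.707 × 10) = 1527 N/mm → NOT adequate.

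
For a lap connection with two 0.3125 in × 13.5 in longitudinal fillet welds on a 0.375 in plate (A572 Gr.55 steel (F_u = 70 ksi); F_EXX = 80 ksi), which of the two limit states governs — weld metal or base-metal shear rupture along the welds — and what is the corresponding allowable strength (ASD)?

t_e = 0.707 × 0.3125 = 0.2209 in; L = 27 in.
Weld metal: R_n/Ω = (1/2.0) × 0.6 × 80 × 0.2209 × 27 = 143.2 kip.
Base metal (shear rupture): R_n/Ω = (1/2.0) × 0.6 × 70 × 0.375 × 27 = 212.6 kip.
Governing: weld metal.

R_n/Ω ≈ 143 kip (weld metal governs)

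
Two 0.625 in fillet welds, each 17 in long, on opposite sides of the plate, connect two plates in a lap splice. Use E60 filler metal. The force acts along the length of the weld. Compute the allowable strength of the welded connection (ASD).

R_n/Ω ≈ 270 kip

E60XX → F_EXX = 60 ksi.
Effective throat t_e = 0.707 × 0.625 = 0.4419 in.
Total length L = 34 in; A_we = 0.4419 × 34 = 15.02 in².
F_nw = 0.6 F_EXX = 0.6 × 60 = 36 ksi.
R_n = 36 × 15.02 = 540.9 kip; R_n/Ω = 540.9/2.0 = 270.4 kip.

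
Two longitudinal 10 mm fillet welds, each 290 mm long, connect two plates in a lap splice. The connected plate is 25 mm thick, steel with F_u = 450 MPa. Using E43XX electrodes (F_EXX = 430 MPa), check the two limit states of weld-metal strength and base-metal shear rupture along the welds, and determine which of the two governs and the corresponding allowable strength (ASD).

R_n/Ω ≈ 529 kN (weld metal governs)

t_e = 0.707 × 10 = 7.07 mm; L = 580 mm.
Weld metal: R_n/Ω = (1/2.0) × 0.6 × 430 × 7.07 × 580 × 10⁻³ = 529 kN.
Base metal (shear rupture): R_n/Ω = (1/2.0) × 0.6 × 450 × 25 × 580 × 10⁻³ = 1958 kN.
Governing: weld metal.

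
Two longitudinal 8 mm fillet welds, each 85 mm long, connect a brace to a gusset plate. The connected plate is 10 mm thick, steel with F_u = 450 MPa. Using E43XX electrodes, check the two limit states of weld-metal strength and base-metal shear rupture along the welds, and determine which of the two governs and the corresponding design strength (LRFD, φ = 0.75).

E43XX → F_EXX = 430 MPa.
t_e = 0.707 × 8 = 5.656 mm; L = 170 mm.
Weld metal: φR_n = 0.75 × 0.6 × 430 × 5.656 × 170 × 10⁻³ = 186.1 kN.
Base metal (shear rupture): φR_n = 0.75 × 0.6 × 450 × 10 × 170 × 10⁻³ = 344.2 kN.
Governing: weld metal.

φR_n ≈ 186 kN (weld metal governs)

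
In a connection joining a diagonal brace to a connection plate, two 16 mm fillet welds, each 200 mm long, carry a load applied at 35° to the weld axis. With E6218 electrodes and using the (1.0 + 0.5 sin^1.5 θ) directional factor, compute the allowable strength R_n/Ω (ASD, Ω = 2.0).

E62XX → F_EXX = 620 MPa.
t_e = 0.707 × 16 = 11.31 mm; A_we = 11.31 × 400 = 4525 mm².
Directional factor: 1.0 + 0.5 sin^1.5(35°) = 1.217.
F_nw = 0.6 × 620 × 1.217 = 452.8 MPa.
R_n/Ω = (452.8 × 4525) / 2.0 × 10⁻³ = 1024 kN.

R_n/Ω ≈ 1020 kN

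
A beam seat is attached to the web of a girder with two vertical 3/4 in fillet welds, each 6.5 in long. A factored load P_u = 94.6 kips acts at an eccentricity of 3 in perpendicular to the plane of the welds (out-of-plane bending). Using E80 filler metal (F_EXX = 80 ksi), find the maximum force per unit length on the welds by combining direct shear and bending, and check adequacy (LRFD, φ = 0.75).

L_w = 2 × 6.5 = 13 in; section modulus (unit throat) S = 2 × L²/6 = 14.08 in².
Direct shear f_v = P/L_w = 94.6/13 = 7.277 kip/in.
Moment M = P × e = 94.6 × 3 = 283.8 kip·in; bending f_b = M/S = 20.15 kip/in.
f_max = √(f_v² + f_b²) = √(7.277² + 20.15²) = 21.43 kip/in.
φr_n = 0.75 × 0.6 × 80 × (0.707 × 0.75) = 19.09 kip/in → NOT adequate.

f_max ≈ 21.4 kip/in; NOT adequate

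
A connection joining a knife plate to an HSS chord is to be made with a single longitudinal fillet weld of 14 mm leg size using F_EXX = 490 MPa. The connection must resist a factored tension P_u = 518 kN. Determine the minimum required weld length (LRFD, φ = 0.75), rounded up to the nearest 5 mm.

L = 240 mm

Throat t_e = 0.707 × 14 = 9.898 mm.
φr_n = 0.75 × 0.6 × 490 × 9.898 × 10⁻³ = 2.183 kN/mm.
L_req = P_u / φr_n = 518 / 2.183 = 237.3 mm total.
Round up → use L = 240 mm.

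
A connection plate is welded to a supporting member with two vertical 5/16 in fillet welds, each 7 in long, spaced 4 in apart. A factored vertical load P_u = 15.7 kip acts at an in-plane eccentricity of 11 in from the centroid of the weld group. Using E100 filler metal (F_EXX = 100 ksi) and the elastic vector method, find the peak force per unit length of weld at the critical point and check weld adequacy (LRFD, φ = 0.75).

Total weld length L_w = 14 in. Treat welds as unit-width lines.
Polar moment about centroid: J = 2[d³/12 + d(b/2)²] = 2[7³/12 + 7×2²] = 113.2 in³.
Direct shear f_v = P/L_w = 15.7 / 14 = 1.121 kip/in (vertical).
Torsion M = P·e = 15.7 × 11 = 172.7 kip·in.
Critical point at (x, y) = (2, 3.5) from centroid. f_tx = M·y/J = 5.341 kip/in; f_ty = M·x/J = 3.052 kip/in.
Resultant f_max = √[f_tx² + (f_v + f_ty)²] = √[5.341² + (1.121 + 3.052)²] = 6.778 kip/in.
Capacity per unit length: φr_n = 0.75 × 0.6 × 100 × (0.707 × 0.3125) = 9.942 kip/in.
6.778 ≤ 9.942 → adequate.

f_max ≈ 6.78 kip/in; adequate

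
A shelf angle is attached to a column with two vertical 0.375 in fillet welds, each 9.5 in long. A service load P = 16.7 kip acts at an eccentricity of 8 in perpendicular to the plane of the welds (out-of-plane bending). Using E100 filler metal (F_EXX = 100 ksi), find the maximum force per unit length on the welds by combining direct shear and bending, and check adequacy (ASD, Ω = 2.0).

f_max ≈ 4.53 kip/in; adequate

L_w = 2 × 9.5 = 19 in; section modulus (unit throat) S = 2 × L²/6 = 30.08 in².
Direct shear f_v = P/L_w = 16.7/19 = 0.8789 kip/in.
Moment M = P × e = 16.7 × 8 = 133.6 kip·in; bending f_b = M/S = 4.441 kip/in.
f_max = √(f_v² + f_b²) = √(0.8789² + 4.441²) = 4.527 kip/in.
r_n/Ω = (1/2.0) × 0.6 × 100 × (0.707 × 0.375) = 7.954 kip/in → adequate.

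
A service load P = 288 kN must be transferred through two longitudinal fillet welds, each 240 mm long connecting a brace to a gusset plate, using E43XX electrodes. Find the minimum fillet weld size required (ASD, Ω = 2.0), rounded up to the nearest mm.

w = 7 mm

E43XX → F_EXX = 430 MPa.
Total weld length L = 480 mm.
Required throat t_e = P × Ω / (0.6 F_EXX × L) = 288 × 2.0 / (0.6 × 430 × 480 × 10⁻³) = 4.651 mm.
Required leg w = t_e / 0.707 = 6.579 mm → use 7 mm.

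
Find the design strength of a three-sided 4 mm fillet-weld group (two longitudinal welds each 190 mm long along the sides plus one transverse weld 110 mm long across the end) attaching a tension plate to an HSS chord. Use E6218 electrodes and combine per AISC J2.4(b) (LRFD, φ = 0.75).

E62XX → F_EXX = 620 MPa.
t_e = 0.707 × 4 = 2.828 mm.
R_nwl = 0.6 × 620 × 2.828 × 380 × 10⁻³ = 399.8 kN (longitudinal, 2 welds).
R_nwt = 0.6 × 620 × 2.828 × 110 × 10⁻³ = 115.7 kN (transverse, base value).
(i) R_nwl + R_nwt = 515.5 kN; (ii) 0.85 R_nwl + 1.5 R_nwt = 513.4 kN.
R_n = max = 515.5 kN [governs: (i)]; φR_n = 386.6 kN.

φR_n ≈ 387 kN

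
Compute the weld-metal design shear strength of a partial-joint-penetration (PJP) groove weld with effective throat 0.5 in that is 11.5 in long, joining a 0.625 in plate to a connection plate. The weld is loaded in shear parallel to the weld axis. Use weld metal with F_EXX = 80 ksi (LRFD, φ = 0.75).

Effective throat (given) t_e = 0.5 in.
A_we = 0.5 × 11.5 = 5.75 in².
F_nw = 0.6 F_EXX = 48 ksi.
φR_n = 0.75 × 48 × 5.75 = 207 kips.

φR_n ≈ 207 kips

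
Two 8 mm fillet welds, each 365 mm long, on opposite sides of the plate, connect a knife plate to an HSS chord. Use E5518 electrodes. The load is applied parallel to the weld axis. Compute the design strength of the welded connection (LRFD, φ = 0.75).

E55XX → F_EXX = 550 MPa.
Effective throat t_e = 0.707 × 8 = 5.656 mm.
Total length L = 730 mm; A_we = 5.656 × 730 = 4129 mm².
F_nw = 0.6 F_EXX = 0.6 × 550 = 330 MPa.
φR_n = 0.75 × 330 × 4129 × 10⁻³ = 1022 kN.

φR_n ≈ 1020 kN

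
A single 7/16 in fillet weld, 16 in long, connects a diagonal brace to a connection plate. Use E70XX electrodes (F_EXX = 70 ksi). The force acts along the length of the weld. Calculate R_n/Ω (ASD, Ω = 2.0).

R_n/Ω ≈ 104 kip

Effective throat t_e = 0.707 × 0.4375 = 0.3093 in.
Total length L = 16 in; A_we = 0.3093 × 16 = 4.949 in².
F_nw = 0.6 F_EXX = 0.6 × 70 = 42 ksi.
R_n = 42 × 4.949 = 207.9 kip; R_n/Ω = 207.9/2.0 = 103.9 kip.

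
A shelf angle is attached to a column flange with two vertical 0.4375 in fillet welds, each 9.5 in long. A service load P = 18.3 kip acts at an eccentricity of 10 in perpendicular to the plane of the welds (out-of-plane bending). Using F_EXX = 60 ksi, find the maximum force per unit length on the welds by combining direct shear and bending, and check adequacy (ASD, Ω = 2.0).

f_max ≈ 6.16 kip/in; NOT adequate

L_w = 2 × 9.5 = 19 in; section modulus (unit throat) S = 2 × L²/6 = 30.08 in².
Direct shear f_v = P/L_w = 18.3/19 = 0.9632 kip/in.
Moment M = P × e = 18.3 × 10 = 183 kip·in; bending f_b = M/S = 6.083 kip/in.
f_max = √(f_v² + f_b²) = √(0.9632² + 6.083²) = 6.159 kip/in.
r_n/Ω = (1/2.0) × 0.6 × 60 × (0.707 × 0.4375) = 5.568 kip/in → NOT adequate.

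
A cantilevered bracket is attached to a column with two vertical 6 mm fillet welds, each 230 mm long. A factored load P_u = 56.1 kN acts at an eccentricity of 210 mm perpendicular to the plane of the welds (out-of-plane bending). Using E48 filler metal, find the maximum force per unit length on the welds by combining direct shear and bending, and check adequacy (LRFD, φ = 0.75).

E48XX → F_EXX = 480 MPa.
L_w = 2 × 230 = 460 mm; section modulus (unit throat) S = 2 × L²/6 = 17630 mm².
Direct shear f_v = P/L_w = 56.1×10³/460 = 122 N/mm.
Moment M = P × e = 56.1×10³ × 210 = 11781000 N·mm; bending f_b = M/S = 668.1 N/mm.
f_max = √(f_v² + f_b²) = √(122² + 668.1²) = 679.1 N/mm.
φr_n = 0.75 × 0.6 × 480 × (0.707 × 6) = 916.3 N/mm → adequate.

f_max ≈ 679 N/mm; adequate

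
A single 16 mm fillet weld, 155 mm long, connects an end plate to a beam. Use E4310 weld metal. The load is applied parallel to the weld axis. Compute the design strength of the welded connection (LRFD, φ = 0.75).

E43XX → F_EXX = 430 MPa.
Effective throat t_e = 0.707 × 16 = 11.31 mm.
Total length L = 155 mm; A_we = 11.31 × 155 = 1753 mm².
F_nw = 0.6 F_EXX = 0.6 × 430 = 258 MPa.
φR_n = 0.75 × 258 × 1753 × 10⁻³ = 339.3 kN.

φR_n ≈ 339 kN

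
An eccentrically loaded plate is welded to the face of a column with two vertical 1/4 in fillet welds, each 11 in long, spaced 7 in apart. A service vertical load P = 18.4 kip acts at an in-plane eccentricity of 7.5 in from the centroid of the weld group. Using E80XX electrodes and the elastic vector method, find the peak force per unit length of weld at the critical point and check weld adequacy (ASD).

f_max ≈ 2.39 kip/in; adequate

E80XX → F_EXX = 80 ksi.
Total weld length L_w = 22 in. Treat welds as unit-width lines.
Polar moment about centroid: J = 2[d³/12 + d(b/2)²] = 2[11³/12 + 11×3.5²] = 491.3 in³.
Direct shear f_v = P/L_w = 18.4 / 22 = 0.8364 kip/in (vertical).
Torsion M = P·e = 18.4 × 7.5 = 138 kip·in.
Critical point at (x, y) = (3.5, 5.5) from centroid. f_tx = M·y/J = 1.545 kip/in; f_ty = M·x/J = 0.983 kip/in.
Resultant f_max = √[f_tx² + (f_v + f_ty)²] = √[1.545² + (0.8364 + 0.983)²] = 2.387 kip/in.
Capacity per unit length: r_n/Ω = (1/2.0) × 0.6 × 80 × (0.707 × 0.25) = 4.242 kip/in.
2.387 ≤ 4.242 → adequate.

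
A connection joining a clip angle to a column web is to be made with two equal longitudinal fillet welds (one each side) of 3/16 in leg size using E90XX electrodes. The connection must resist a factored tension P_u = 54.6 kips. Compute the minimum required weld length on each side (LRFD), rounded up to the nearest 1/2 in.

L = 5.5 in on each side

E90XX → F_EXX = 90 ksi.
Throat t_e = 0.707 × 0.1875 = 0.1326 in.
φr_n = 0.75 × 0.6 × 90 × 0.1326 = 5.369 kips/in.
L_req = P_u / φr_n = 54.6 / 5.369 = 10.17 in total.
Per side: 10.17 / 2 = 5.085 in.
Round up → use L = 5.5 in on each side.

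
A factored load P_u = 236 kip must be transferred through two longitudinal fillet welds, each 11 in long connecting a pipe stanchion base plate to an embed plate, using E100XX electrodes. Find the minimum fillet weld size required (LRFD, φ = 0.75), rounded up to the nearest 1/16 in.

E100XX → F_EXX = 100 ksi.
Total weld length L = 22 in.
Required throat t_e = P_u / (φ × 0.6 F_EXX × L) = 236 / (0.75 × 0.6 × 100 × 22) = 0.2384 in.
Required leg w = t_e / 0.707 = 0.3372 in → use 3/8 in.

w = 3/8 in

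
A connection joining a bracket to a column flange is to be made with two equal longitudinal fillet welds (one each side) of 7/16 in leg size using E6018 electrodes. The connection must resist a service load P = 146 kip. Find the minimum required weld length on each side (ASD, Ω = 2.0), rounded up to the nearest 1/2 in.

L = 13.5 in on each side

E60XX → F_EXX = 60 ksi.
Throat t_e = 0.707 × 0.4375 = 0.3093 in.
r_n/Ω = (0.6 × 60 × 0.3093) / 2.0 = 5.568 kip/in.
L_req = P / (r_n/Ω) = 146 / 5.568 = 26.22 in total.
Per side: 26.22 / 2 = 13.11 in.
Round up → use L = 13.5 in on each side.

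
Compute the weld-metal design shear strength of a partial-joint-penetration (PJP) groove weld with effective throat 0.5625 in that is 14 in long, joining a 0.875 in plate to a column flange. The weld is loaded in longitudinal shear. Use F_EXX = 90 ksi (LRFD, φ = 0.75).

Effective throat (given) t_e = 0.5625 in.
A_we = 0.5625 × 14 = 7.875 in².
F_nw = 0.6 F_EXX = 54 ksi.
φR_n = 0.75 × 54 × 7.875 = 318.9 kip.

φR_n ≈ 319 kip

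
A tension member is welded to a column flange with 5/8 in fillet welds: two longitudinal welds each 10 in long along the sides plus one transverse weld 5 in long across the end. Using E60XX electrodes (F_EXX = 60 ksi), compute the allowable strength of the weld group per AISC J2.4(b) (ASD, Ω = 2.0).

t_e = 0.707 × 0.625 = 0.4419 in.
R_nwl = 0.6 × 60 × 0.4419 × 20 = 318.1 kip (longitudinal, 2 welds).
R_nwt = 0.6 × 60 × 0.4419 × 5 = 79.54 kip (transverse, base value).
(i) R_nwl + R_nwt = 397.7 kip; (ii) 0.85 R_nwl + 1.5 R_nwt = 389.7 kip.
R_n = max = 397.7 kip [governs: (i)]; R_n/Ω = 198.8 kip.

R_n/Ω ≈ 199 kip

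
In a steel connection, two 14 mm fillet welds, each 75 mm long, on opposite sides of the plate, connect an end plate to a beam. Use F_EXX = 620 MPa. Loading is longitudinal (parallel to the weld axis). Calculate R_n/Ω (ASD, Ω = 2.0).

Effective throat t_e = 0.707 × 14 = 9.898 mm.
Total length L = 150 mm; A_we = 9.898 × 150 = 1485 mm².
F_nw = 0.6 F_EXX = 0.6 × 620 = 372 MPa.
R_n = 372 × 1485 × 10⁻³ = 552.3 kN; R_n/Ω = 552.3/2.0 = 276.2 kN.

R_n/Ω ≈ 276 kN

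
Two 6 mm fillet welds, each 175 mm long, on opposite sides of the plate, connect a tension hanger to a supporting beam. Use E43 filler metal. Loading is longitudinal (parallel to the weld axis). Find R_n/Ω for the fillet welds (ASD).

E43XX → F_EXX = 430 MPa.
Effective throat t_e = 0.707 × 6 = 4.242 mm.
Total length L = 350 mm; A_we = 4.242 × 350 = 1485 mm².
F_nw = 0.6 F_EXX = 0.6 × 430 = 258 MPa.
R_n = 258 × 1485 × 10⁻³ = 383.1 kN; R_n/Ω = 383.1/2.0 = 191.5 kN.

R_n/Ω ≈ 192 kN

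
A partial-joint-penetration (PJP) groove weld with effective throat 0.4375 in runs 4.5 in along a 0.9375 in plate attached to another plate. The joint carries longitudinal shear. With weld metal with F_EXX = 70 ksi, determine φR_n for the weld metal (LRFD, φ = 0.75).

Effective throat (given) t_e = 0.4375 in.
A_we = 0.4375 × 4.5 = 1.969 in².
F_nw = 0.6 F_EXX = 42 ksi.
φR_n = 0.75 × 42 × 1.969 = 62.02 kips.

φR_n ≈ 62 kips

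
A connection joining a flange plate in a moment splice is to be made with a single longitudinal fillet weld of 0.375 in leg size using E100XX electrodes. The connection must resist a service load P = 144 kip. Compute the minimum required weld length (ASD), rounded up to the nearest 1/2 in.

E100XX → F_EXX = 100 ksi.
Throat t_e = 0.707 × 0.375 = 0.2651 in.
r_n/Ω = (0.6 × 100 × 0.2651) / 2.0 = 7.954 kip/in.
L_req = P / (r_n/Ω) = 144 / 7.954 = 18.1 in total.
Round up → use L = 18.5 in.

L = 18.5 in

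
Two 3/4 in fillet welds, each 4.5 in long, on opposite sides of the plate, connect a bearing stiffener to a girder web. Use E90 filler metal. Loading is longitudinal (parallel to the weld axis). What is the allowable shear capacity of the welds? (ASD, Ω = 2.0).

E90XX → F_EXX = 90 ksi.
Effective throat t_e = 0.707 × 0.75 = 0.5302 in.
Total length L = 9 in; A_we = 0.5302 × 9 = 4.772 in².
F_nw = 0.6 F_EXX = 0.6 × 90 = 54 ksi.
R_n = 54 × 4.772 = 257.7 kip; R_n/Ω = 257.7/2.0 = 128.9 kip.

R_n/Ω ≈ 129 kip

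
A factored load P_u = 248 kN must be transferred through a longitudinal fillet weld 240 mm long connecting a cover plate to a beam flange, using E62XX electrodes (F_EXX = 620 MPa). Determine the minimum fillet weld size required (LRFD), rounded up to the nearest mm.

Total weld length L = 240 mm.
Required throat t_e = P_u / (φ × 0.6 F_EXX × L) = 248 / (0.75 × 0.6 × 620 × 240 × 10⁻³) = 3.704 mm.
Required leg w = t_e / 0.707 = 5.239 mm → use 6 mm.

w = 6 mm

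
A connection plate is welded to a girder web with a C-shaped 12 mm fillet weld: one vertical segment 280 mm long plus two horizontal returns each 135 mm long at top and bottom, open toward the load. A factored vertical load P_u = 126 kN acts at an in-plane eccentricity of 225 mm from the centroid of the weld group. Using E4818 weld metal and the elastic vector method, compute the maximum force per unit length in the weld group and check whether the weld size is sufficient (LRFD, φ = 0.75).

f_max ≈ 759 N/mm; adequate

E48XX → F_EXX = 480 MPa.
Total weld length L_w = 550 mm. Treat welds as unit-width lines.
Centroid: x̄ = 2×135×67.5 / 550 = 33.14 mm from the vertical weld.
Polar moment about centroid: J = I_x + I_y = [280³/12 + 2×135×140²] + [280×33.14² + 2(135³/12 + 135×34.36²)] = 8158000 mm³.
Direct shear f_v = P/L_w = 126×10³ / 550 = 229.1 N/mm (vertical).
Torsion M = P·e = 126×10³ × 225 = 28350000 N·mm.
Critical point at (x, y) = (101.9, 140) from centroid. f_tx = M·y/J = 486.5 N/mm; f_ty = M·x/J = 354 N/mm.
Resultant f_max = √[f_tx² + (f_v + f_ty)²] = √[486.5² + (229.1 + 354)²] = 759.4 N/mm.
Capacity per unit length: φr_n = 0.75 × 0.6 × 480 × (0.707 × 12) = 1833 N/mm.
759.4 ≤ 1833 → adequate.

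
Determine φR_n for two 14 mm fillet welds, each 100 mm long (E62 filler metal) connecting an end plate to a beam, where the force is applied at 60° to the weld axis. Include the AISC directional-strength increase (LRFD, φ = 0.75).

φR_n ≈ 775 kN

E62XX → F_EXX = 620 MPa.
t_e = 0.707 × 14 = 9.898 mm; A_we = 9.898 × 200 = 1980 mm².
Directional factor: 1.0 + 0.5 sin^1.5(60°) = 1.403.
F_nw = 0.6 × 620 × 1.403 = 521.9 MPa.
φR_n = 0.75 × 521.9 × 1980 × 10⁻³ = 774.9 kN.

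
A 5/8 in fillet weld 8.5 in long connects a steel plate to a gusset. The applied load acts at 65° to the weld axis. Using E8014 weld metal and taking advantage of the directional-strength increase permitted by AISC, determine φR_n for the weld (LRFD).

E80XX → F_EXX = 80 ksi.
t_e = 0.707 × 0.625 = 0.4419 in; A_we = 0.4419 × 8.5 = 3.756 in².
Directional factor: 1.0 + 0.5 sin^1.5(65°) = 1.431.
F_nw = 0.6 × 80 × 1.431 = 68.71 ksi.
φR_n = 0.75 × 68.71 × 3.756 = 193.5 kips.

φR_n ≈ 194 kips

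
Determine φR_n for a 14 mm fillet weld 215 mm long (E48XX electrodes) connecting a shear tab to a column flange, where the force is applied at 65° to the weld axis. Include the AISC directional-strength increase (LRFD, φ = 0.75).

E48XX → F_EXX = 480 MPa.
t_e = 0.707 × 14 = 9.898 mm; A_we = 9.898 × 215 = 2128 mm².
Directional factor: 1.0 + 0.5 sin^1.5(65°) = 1.431.
F_nw = 0.6 × 480 × 1.431 = 412.2 MPa.
φR_n = 0.75 × 412.2 × 2128 × 10⁻³ = 658 kN.

φR_n ≈ 658 kN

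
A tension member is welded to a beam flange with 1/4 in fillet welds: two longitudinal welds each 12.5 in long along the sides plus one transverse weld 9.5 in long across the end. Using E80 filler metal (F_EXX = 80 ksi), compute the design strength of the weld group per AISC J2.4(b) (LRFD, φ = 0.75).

t_e = 0.707 × 0.25 = 0.1767 in.
R_nwl = 0.6 × 80 × 0.1767 × 25 = 212.1 kip (longitudinal, 2 welds).
R_nwt = 0.6 × 80 × 0.1767 × 9.5 = 80.6 kip (transverse, base value).
(i) R_nwl + R_nwt = 292.7 kip; (ii) 0.85 R_nwl + 1.5 R_nwt = 301.2 kip.
R_n = max = 301.2 kip [governs: (ii)]; φR_n = 225.9 kip.

φR_n ≈ 226 kip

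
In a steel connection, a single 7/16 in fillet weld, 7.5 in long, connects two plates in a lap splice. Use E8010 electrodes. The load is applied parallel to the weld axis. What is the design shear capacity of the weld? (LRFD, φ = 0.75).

φR_n ≈ 83.5 kips

E80XX → F_EXX = 80 ksi.
Effective throat t_e = 0.707 × 0.4375 = 0.3093 in.
Total length L = 7.5 in; A_we = 0.3093 × 7.5 = 2.32 in².
F_nw = 0.6 F_EXX = 0.6 × 80 = 48 ksi.
φR_n = 0.75 × 48 × 2.32 = 83.51 kips.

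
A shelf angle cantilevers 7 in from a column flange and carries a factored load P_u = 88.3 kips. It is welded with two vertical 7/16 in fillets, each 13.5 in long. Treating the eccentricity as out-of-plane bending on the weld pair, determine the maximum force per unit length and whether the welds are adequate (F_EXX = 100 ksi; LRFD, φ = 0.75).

L_w = 2 × 13.5 = 27 in; section modulus (unit throat) S = 2 × L²/6 = 60.75 in².
Direct shear f_v = P/L_w = 88.3/27 = 3.27 kip/in.
Moment M = P × e = 88.3 × 7 = 618.1 kip·in; bending f_b = M/S = 10.17 kip/in.
f_max = √(f_v² + f_b²) = √(3.27² + 10.17²) = 10.69 kip/in.
φr_n = 0.75 × 0.6 × 100 × (0.707 × 0.4375) = 13.92 kip/in → adequate.

f_max ≈ 10.7 kip/in; adequate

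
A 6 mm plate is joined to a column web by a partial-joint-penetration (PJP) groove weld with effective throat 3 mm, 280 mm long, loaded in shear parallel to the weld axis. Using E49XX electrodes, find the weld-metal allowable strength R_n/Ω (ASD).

R_n/Ω ≈ 123 kN

E49XX → F_EXX = 490 MPa.
Effective throat (given) t_e = 3 mm.
A_we = 3 × 280 = 840 mm².
F_nw = 0.6 F_EXX = 294 MPa.
R_n/Ω = (294 × 840) / 2.0 × 10⁻³ = 123.5 kN.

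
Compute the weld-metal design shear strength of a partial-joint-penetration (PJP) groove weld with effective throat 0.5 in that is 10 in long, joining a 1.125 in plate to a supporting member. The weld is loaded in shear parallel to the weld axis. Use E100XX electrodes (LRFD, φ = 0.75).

φR_n ≈ 225 kip

E100XX → F_EXX = 100 ksi.
Effective throat (given) t_e = 0.5 in.
A_we = 0.5 × 10 = 5 in².
F_nw = 0.6 F_EXX = 60 ksi.
φR_n = 0.75 × 60 × 5 = 225 kip.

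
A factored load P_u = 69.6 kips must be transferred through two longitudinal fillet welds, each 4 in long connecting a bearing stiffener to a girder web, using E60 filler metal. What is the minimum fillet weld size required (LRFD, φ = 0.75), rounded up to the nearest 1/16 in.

w = 1/2 in

E60XX → F_EXX = 60 ksi.
Total weld length L = 8 in.
Required throat t_e = P_u / (φ × 0.6 F_EXX × L) = 69.6 / (0.75 × 0.6 × 60 × 8) = 0.3222 in.
Required leg w = t_e / 0.707 = 0.4558 in → use 1/2 in.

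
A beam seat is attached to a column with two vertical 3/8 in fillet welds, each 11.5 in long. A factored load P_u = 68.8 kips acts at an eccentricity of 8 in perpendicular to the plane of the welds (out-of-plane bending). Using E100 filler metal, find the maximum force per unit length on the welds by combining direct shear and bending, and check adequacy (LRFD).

f_max ≈ 12.8 kip/in; NOT adequate

E100XX → F_EXX = 100 ksi.
L_w = 2 × 11.5 = 23 in; section modulus (unit throat) S = 2 × L²/6 = 44.08 in².
Direct shear f_v = P/L_w = 68.8/23 = 2.991 kip/in.
Moment M = P × e = 68.8 × 8 = 550.4 kip·in; bending f_b = M/S = 12.49 kip/in.
f_max = √(f_v² + f_b²) = √(2.991² + 12.49²) = 12.84 kip/in.
φr_n = 0.75 × 0.6 × 100 × (0.707 × 0.375) = 11.93 kip/in → NOT adequate.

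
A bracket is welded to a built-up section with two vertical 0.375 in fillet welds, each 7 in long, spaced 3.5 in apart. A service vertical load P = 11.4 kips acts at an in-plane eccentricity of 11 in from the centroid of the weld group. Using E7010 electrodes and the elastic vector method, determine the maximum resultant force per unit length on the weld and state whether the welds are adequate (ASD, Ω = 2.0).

f_max ≈ 5.32 kip/in; adequate

E70XX → F_EXX = 70 ksi.
Total weld length L_w = 14 in. Treat welds as unit-width lines.
Polar moment about centroid: J = 2[d³/12 + d(b/2)²] = 2[7³/12 + 7×1.75²] = 100 in³.
Direct shear f_v = P/L_w = 11.4 / 14 = 0.8143 kip/in (vertical).
Torsion M = P·e = 11.4 × 11 = 125.4 kip·in.
Critical point at (x, y) = (1.75, 3.5) from centroid. f_tx = M·y/J = 4.387 kip/in; f_ty = M·x/J = 2.194 kip/in.
Resultant f_max = √[f_tx² + (f_v + f_ty)²] = √[4.387² + (0.8143 + 2.194)²] = 5.319 kip/in.
Capacity per unit length: r_n/Ω = (1/2.0) × 0.6 × 70 × (0.707 × 0.375) = 5.568 kip/in.
5.319 ≤ 5.568 → adequate.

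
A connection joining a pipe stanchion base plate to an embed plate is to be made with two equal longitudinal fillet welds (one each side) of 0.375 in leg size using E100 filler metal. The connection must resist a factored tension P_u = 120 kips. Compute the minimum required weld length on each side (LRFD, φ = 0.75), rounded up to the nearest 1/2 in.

L = 5.5 in on each side

E100XX → F_EXX = 100 ksi.
Throat t_e = 0.707 × 0.375 = 0.2651 in.
φr_n = 0.75 × 0.6 × 100 × 0.2651 = 11.93 kips/in.
L_req = P_u / φr_n = 120 / 11.93 = 10.06 in total.
Per side: 10.06 / 2 = 5.029 in.
Round up → use L = 5.5 in on each side.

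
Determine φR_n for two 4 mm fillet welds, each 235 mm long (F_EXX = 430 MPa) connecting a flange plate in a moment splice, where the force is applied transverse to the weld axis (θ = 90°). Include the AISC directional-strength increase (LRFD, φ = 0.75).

t_e = 0.707 × 4 = 2.828 mm; A_we = 2.828 × 470 = 1329 mm².
Directional factor: 1.0 + 0.5 sin^1.5(90°) = 1.5.
F_nw = 0.6 × 430 × 1.5 = 387 MPa.
φR_n = 0.75 × 387 × 1329 × 10⁻³ = 385.8 kN.

φR_n ≈ 386 kN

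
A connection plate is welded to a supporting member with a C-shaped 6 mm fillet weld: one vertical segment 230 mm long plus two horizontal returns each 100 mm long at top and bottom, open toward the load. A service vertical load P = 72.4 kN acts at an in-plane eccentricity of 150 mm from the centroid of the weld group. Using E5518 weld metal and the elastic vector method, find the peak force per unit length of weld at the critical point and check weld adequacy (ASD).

f_max ≈ 481 N/mm; adequate

E55XX → F_EXX = 550 MPa.
Total weld length L_w = 430 mm. Treat welds as unit-width lines.
Centroid: x̄ = 2×100×50 / 430 = 23.26 mm from the vertical weld.
Polar moment about centroid: J = I_x + I_y = [230³/12 + 2×100×115²] + [230×23.26² + 2(100³/12 + 100×26.74²)] = 4093000 mm³.
Direct shear f_v = P/L_w = 72.4×10³ / 430 = 168.4 N/mm (vertical).
Torsion M = P·e = 72.4×10³ × 150 = 10860000 N·mm.
Critical point at (x, y) = (76.74, 115) from centroid. f_tx = M·y/J = 305.1 N/mm; f_ty = M·x/J = 203.6 N/mm.
Resultant f_max = √[f_tx² + (f_v + f_ty)²] = √[305.1² + (168.4 + 203.6)²] = 481.1 N/mm.
Capacity per unit length: r_n/Ω = (1/2.0) × 0.6 × 550 × (0.707 × 6) = 699.9 N/mm.
481.1 ≤ 699.9 → adequate.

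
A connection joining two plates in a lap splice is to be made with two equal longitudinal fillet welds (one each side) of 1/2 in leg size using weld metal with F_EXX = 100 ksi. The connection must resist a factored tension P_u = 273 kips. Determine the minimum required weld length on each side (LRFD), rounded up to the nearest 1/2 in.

L = 9 in on each side

Throat t_e = 0.707 × 0.5 = 0.3535 in.
φr_n = 0.75 × 0.6 × 100 × 0.3535 = 15.91 kips/in.
L_req = P_u / φr_n = 273 / 15.91 = 17.16 in total.
Per side: 17.16 / 2 = 8.581 in.
Round up → use L = 9 in on each side.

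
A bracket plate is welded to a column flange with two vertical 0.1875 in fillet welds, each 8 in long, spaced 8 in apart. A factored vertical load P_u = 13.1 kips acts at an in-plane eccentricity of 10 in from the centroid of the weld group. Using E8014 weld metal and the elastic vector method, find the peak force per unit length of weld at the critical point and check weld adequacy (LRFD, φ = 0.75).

E80XX → F_EXX = 80 ksi.
Total weld length L_w = 16 in. Treat welds as unit-width lines.
Polar moment about centroid: J = 2[d³/12 + d(b/2)²] = 2[8³/12 + 8×4²] = 341.3 in³.
Direct shear f_v = P/L_w = 13.1 / 16 = 0.8187 kip/in (vertical).
Torsion M = P·e = 13.1 × 10 = 131 kip·in.
Critical point at (x, y) = (4, 4) from centroid. f_tx = M·y/J = 1.535 kip/in; f_ty = M·x/J = 1.535 kip/in.
Resultant f_max = √[f_tx² + (f_v + f_ty)²] = √[1.535² + (0.8187 + 1.535)²] = 2.81 kip/in.
Capacity per unit length: φr_n = 0.75 × 0.6 × 80 × (0.707 × 0.1875) = 4.772 kip/in.
2.81 ≤ 4.772 → adequate.

f_max ≈ 2.81 kip/in; adequate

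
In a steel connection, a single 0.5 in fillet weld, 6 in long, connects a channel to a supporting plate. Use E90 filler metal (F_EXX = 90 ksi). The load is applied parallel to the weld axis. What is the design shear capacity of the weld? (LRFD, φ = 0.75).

Effective throat t_e = 0.707 × 0.5 = 0.3535 in.
Total length L = 6 in; A_we = 0.3535 × 6 = 2.121 in².
F_nw = 0.6 F_EXX = 0.6 × 90 = 54 ksi.
φR_n = 0.75 × 54 × 2.121 = 85.9 kips.

φR_n ≈ 85.9 kips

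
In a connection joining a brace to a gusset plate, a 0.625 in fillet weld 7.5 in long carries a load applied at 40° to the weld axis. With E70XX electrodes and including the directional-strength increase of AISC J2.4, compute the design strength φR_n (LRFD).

E70XX → F_EXX = 70 ksi.
t_e = 0.707 × 0.625 = 0.4419 in; A_we = 0.4419 × 7.5 = 3.314 in².
Directional factor: 1.0 + 0.5 sin^1.5(40°) = 1.258.
F_nw = 0.6 × 70 × 1.258 = 52.82 ksi.
φR_n = 0.75 × 52.82 × 3.314 = 131.3 kips.

φR_n ≈ 131 kips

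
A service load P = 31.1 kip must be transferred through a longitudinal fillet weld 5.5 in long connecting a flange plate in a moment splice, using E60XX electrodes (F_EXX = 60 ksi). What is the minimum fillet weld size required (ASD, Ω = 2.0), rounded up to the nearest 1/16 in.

w = 1/2 in

Total weld length L = 5.5 in.
Required throat t_e = P × Ω / (0.6 F_EXX × L) = 31.1 × 2.0 / (0.6 × 60 × 5.5) = 0.3141 in.
Required leg w = t_e / 0.707 = 0.4443 in → use 1/2 in.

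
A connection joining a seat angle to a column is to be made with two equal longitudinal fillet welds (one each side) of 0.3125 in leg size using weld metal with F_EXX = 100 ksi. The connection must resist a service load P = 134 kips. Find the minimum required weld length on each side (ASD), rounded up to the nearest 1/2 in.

Throat t_e = 0.707 × 0.3125 = 0.2209 in.
r_n/Ω = (0.6 × 100 × 0.2209) / 2.0 = 6.628 kip/in.
L_req = P / (r_n/Ω) = 134 / 6.628 = 20.22 in total.
Per side: 20.22 / 2 = 10.11 in.
Round up → use L = 10.5 in on each side.

L = 10.5 in on each side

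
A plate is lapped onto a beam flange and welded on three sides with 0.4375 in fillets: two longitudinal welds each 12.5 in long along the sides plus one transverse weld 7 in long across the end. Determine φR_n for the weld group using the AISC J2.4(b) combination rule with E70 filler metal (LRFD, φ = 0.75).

E70XX → F_EXX = 70 ksi.
t_e = 0.707 × 0.4375 = 0.3093 in.
R_nwl = 0.6 × 70 × 0.3093 × 25 = 324.8 kips (longitudinal, 2 welds).
R_nwt = 0.6 × 70 × 0.3093 × 7 = 90.94 kips (transverse, base value).
(i) R_nwl + R_nwt = 415.7 kips; (ii) 0.85 R_nwl + 1.5 R_nwt = 412.5 kips.
R_n = max = 415.7 kips [governs: (i)]; φR_n = 311.8 kips.

φR_n ≈ 312 kips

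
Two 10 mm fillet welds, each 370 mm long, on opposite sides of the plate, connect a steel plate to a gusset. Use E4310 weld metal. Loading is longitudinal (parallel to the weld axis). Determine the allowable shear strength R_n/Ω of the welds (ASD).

E43XX → F_EXX = 430 MPa.
Effective throat t_e = 0.707 × 10 = 7.07 mm.
Total length L = 740 mm; A_we = 7.07 × 740 = 5232 mm².
F_nw = 0.6 F_EXX = 0.6 × 430 = 258 MPa.
R_n = 258 × 5232 × 10⁻³ = 1350 kN; R_n/Ω = 1350/2.0 = 674.9 kN.

R_n/Ω ≈ 675 kN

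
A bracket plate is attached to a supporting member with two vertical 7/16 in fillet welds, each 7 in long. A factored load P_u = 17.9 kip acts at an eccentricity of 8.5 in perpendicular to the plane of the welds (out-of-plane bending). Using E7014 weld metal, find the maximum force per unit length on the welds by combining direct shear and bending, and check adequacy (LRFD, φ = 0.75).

f_max ≈ 9.4 kip/in; adequate

E70XX → F_EXX = 70 ksi.
L_w = 2 × 7 = 14 in; section modulus (unit throat) S = 2 × L²/6 = 16.33 in².
Direct shear f_v = P/L_w = 17.9/14 = 1.279 kip/in.
Moment M = P × e = 17.9 × 8.5 = 152.15 kip·in; bending f_b = M/S = 9.315 kip/in.
f_max = √(f_v² + f_b²) = √(1.279² + 9.315²) = 9.403 kip/in.
φr_n = 0.75 × 0.6 × 70 × (0.707 × 0.4375) = 9.743 kip/in → adequate.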